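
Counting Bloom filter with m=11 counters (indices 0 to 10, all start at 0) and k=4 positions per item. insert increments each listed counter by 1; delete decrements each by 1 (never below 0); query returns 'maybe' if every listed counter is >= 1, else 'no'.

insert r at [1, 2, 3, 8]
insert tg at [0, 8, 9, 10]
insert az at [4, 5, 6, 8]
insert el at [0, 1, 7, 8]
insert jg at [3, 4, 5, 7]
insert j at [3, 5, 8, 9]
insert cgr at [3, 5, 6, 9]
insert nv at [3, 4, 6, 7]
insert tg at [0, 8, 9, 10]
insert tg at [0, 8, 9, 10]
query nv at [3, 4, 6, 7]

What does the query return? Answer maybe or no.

Answer: maybe

Derivation:
Step 1: insert r at [1, 2, 3, 8] -> counters=[0,1,1,1,0,0,0,0,1,0,0]
Step 2: insert tg at [0, 8, 9, 10] -> counters=[1,1,1,1,0,0,0,0,2,1,1]
Step 3: insert az at [4, 5, 6, 8] -> counters=[1,1,1,1,1,1,1,0,3,1,1]
Step 4: insert el at [0, 1, 7, 8] -> counters=[2,2,1,1,1,1,1,1,4,1,1]
Step 5: insert jg at [3, 4, 5, 7] -> counters=[2,2,1,2,2,2,1,2,4,1,1]
Step 6: insert j at [3, 5, 8, 9] -> counters=[2,2,1,3,2,3,1,2,5,2,1]
Step 7: insert cgr at [3, 5, 6, 9] -> counters=[2,2,1,4,2,4,2,2,5,3,1]
Step 8: insert nv at [3, 4, 6, 7] -> counters=[2,2,1,5,3,4,3,3,5,3,1]
Step 9: insert tg at [0, 8, 9, 10] -> counters=[3,2,1,5,3,4,3,3,6,4,2]
Step 10: insert tg at [0, 8, 9, 10] -> counters=[4,2,1,5,3,4,3,3,7,5,3]
Query nv: check counters[3]=5 counters[4]=3 counters[6]=3 counters[7]=3 -> maybe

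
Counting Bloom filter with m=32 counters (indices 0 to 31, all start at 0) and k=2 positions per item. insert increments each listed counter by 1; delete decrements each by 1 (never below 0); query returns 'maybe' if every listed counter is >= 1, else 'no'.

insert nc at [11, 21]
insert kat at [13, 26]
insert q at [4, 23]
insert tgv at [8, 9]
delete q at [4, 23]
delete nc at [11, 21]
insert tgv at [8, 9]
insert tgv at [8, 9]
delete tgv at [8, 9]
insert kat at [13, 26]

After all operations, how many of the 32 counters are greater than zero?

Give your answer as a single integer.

Step 1: insert nc at [11, 21] -> counters=[0,0,0,0,0,0,0,0,0,0,0,1,0,0,0,0,0,0,0,0,0,1,0,0,0,0,0,0,0,0,0,0]
Step 2: insert kat at [13, 26] -> counters=[0,0,0,0,0,0,0,0,0,0,0,1,0,1,0,0,0,0,0,0,0,1,0,0,0,0,1,0,0,0,0,0]
Step 3: insert q at [4, 23] -> counters=[0,0,0,0,1,0,0,0,0,0,0,1,0,1,0,0,0,0,0,0,0,1,0,1,0,0,1,0,0,0,0,0]
Step 4: insert tgv at [8, 9] -> counters=[0,0,0,0,1,0,0,0,1,1,0,1,0,1,0,0,0,0,0,0,0,1,0,1,0,0,1,0,0,0,0,0]
Step 5: delete q at [4, 23] -> counters=[0,0,0,0,0,0,0,0,1,1,0,1,0,1,0,0,0,0,0,0,0,1,0,0,0,0,1,0,0,0,0,0]
Step 6: delete nc at [11, 21] -> counters=[0,0,0,0,0,0,0,0,1,1,0,0,0,1,0,0,0,0,0,0,0,0,0,0,0,0,1,0,0,0,0,0]
Step 7: insert tgv at [8, 9] -> counters=[0,0,0,0,0,0,0,0,2,2,0,0,0,1,0,0,0,0,0,0,0,0,0,0,0,0,1,0,0,0,0,0]
Step 8: insert tgv at [8, 9] -> counters=[0,0,0,0,0,0,0,0,3,3,0,0,0,1,0,0,0,0,0,0,0,0,0,0,0,0,1,0,0,0,0,0]
Step 9: delete tgv at [8, 9] -> counters=[0,0,0,0,0,0,0,0,2,2,0,0,0,1,0,0,0,0,0,0,0,0,0,0,0,0,1,0,0,0,0,0]
Step 10: insert kat at [13, 26] -> counters=[0,0,0,0,0,0,0,0,2,2,0,0,0,2,0,0,0,0,0,0,0,0,0,0,0,0,2,0,0,0,0,0]
Final counters=[0,0,0,0,0,0,0,0,2,2,0,0,0,2,0,0,0,0,0,0,0,0,0,0,0,0,2,0,0,0,0,0] -> 4 nonzero

Answer: 4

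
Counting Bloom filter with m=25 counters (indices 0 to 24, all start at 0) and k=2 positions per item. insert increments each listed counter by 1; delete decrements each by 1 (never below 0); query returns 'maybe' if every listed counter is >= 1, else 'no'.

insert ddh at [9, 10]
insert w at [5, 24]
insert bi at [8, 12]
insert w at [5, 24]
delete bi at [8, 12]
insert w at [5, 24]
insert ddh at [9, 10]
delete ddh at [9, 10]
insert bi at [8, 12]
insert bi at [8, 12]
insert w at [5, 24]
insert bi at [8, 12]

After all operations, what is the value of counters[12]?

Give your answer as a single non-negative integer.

Step 1: insert ddh at [9, 10] -> counters=[0,0,0,0,0,0,0,0,0,1,1,0,0,0,0,0,0,0,0,0,0,0,0,0,0]
Step 2: insert w at [5, 24] -> counters=[0,0,0,0,0,1,0,0,0,1,1,0,0,0,0,0,0,0,0,0,0,0,0,0,1]
Step 3: insert bi at [8, 12] -> counters=[0,0,0,0,0,1,0,0,1,1,1,0,1,0,0,0,0,0,0,0,0,0,0,0,1]
Step 4: insert w at [5, 24] -> counters=[0,0,0,0,0,2,0,0,1,1,1,0,1,0,0,0,0,0,0,0,0,0,0,0,2]
Step 5: delete bi at [8, 12] -> counters=[0,0,0,0,0,2,0,0,0,1,1,0,0,0,0,0,0,0,0,0,0,0,0,0,2]
Step 6: insert w at [5, 24] -> counters=[0,0,0,0,0,3,0,0,0,1,1,0,0,0,0,0,0,0,0,0,0,0,0,0,3]
Step 7: insert ddh at [9, 10] -> counters=[0,0,0,0,0,3,0,0,0,2,2,0,0,0,0,0,0,0,0,0,0,0,0,0,3]
Step 8: delete ddh at [9, 10] -> counters=[0,0,0,0,0,3,0,0,0,1,1,0,0,0,0,0,0,0,0,0,0,0,0,0,3]
Step 9: insert bi at [8, 12] -> counters=[0,0,0,0,0,3,0,0,1,1,1,0,1,0,0,0,0,0,0,0,0,0,0,0,3]
Step 10: insert bi at [8, 12] -> counters=[0,0,0,0,0,3,0,0,2,1,1,0,2,0,0,0,0,0,0,0,0,0,0,0,3]
Step 11: insert w at [5, 24] -> counters=[0,0,0,0,0,4,0,0,2,1,1,0,2,0,0,0,0,0,0,0,0,0,0,0,4]
Step 12: insert bi at [8, 12] -> counters=[0,0,0,0,0,4,0,0,3,1,1,0,3,0,0,0,0,0,0,0,0,0,0,0,4]
Final counters=[0,0,0,0,0,4,0,0,3,1,1,0,3,0,0,0,0,0,0,0,0,0,0,0,4] -> counters[12]=3

Answer: 3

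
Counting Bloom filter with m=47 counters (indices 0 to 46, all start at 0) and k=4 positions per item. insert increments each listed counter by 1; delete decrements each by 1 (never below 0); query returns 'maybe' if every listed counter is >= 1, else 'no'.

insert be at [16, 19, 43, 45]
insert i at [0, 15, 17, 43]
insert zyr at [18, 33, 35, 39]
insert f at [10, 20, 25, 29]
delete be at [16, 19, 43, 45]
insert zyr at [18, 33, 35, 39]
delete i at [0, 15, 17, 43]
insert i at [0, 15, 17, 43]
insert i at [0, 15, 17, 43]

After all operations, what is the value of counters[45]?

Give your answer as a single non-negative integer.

Step 1: insert be at [16, 19, 43, 45] -> counters=[0,0,0,0,0,0,0,0,0,0,0,0,0,0,0,0,1,0,0,1,0,0,0,0,0,0,0,0,0,0,0,0,0,0,0,0,0,0,0,0,0,0,0,1,0,1,0]
Step 2: insert i at [0, 15, 17, 43] -> counters=[1,0,0,0,0,0,0,0,0,0,0,0,0,0,0,1,1,1,0,1,0,0,0,0,0,0,0,0,0,0,0,0,0,0,0,0,0,0,0,0,0,0,0,2,0,1,0]
Step 3: insert zyr at [18, 33, 35, 39] -> counters=[1,0,0,0,0,0,0,0,0,0,0,0,0,0,0,1,1,1,1,1,0,0,0,0,0,0,0,0,0,0,0,0,0,1,0,1,0,0,0,1,0,0,0,2,0,1,0]
Step 4: insert f at [10, 20, 25, 29] -> counters=[1,0,0,0,0,0,0,0,0,0,1,0,0,0,0,1,1,1,1,1,1,0,0,0,0,1,0,0,0,1,0,0,0,1,0,1,0,0,0,1,0,0,0,2,0,1,0]
Step 5: delete be at [16, 19, 43, 45] -> counters=[1,0,0,0,0,0,0,0,0,0,1,0,0,0,0,1,0,1,1,0,1,0,0,0,0,1,0,0,0,1,0,0,0,1,0,1,0,0,0,1,0,0,0,1,0,0,0]
Step 6: insert zyr at [18, 33, 35, 39] -> counters=[1,0,0,0,0,0,0,0,0,0,1,0,0,0,0,1,0,1,2,0,1,0,0,0,0,1,0,0,0,1,0,0,0,2,0,2,0,0,0,2,0,0,0,1,0,0,0]
Step 7: delete i at [0, 15, 17, 43] -> counters=[0,0,0,0,0,0,0,0,0,0,1,0,0,0,0,0,0,0,2,0,1,0,0,0,0,1,0,0,0,1,0,0,0,2,0,2,0,0,0,2,0,0,0,0,0,0,0]
Step 8: insert i at [0, 15, 17, 43] -> counters=[1,0,0,0,0,0,0,0,0,0,1,0,0,0,0,1,0,1,2,0,1,0,0,0,0,1,0,0,0,1,0,0,0,2,0,2,0,0,0,2,0,0,0,1,0,0,0]
Step 9: insert i at [0, 15, 17, 43] -> counters=[2,0,0,0,0,0,0,0,0,0,1,0,0,0,0,2,0,2,2,0,1,0,0,0,0,1,0,0,0,1,0,0,0,2,0,2,0,0,0,2,0,0,0,2,0,0,0]
Final counters=[2,0,0,0,0,0,0,0,0,0,1,0,0,0,0,2,0,2,2,0,1,0,0,0,0,1,0,0,0,1,0,0,0,2,0,2,0,0,0,2,0,0,0,2,0,0,0] -> counters[45]=0

Answer: 0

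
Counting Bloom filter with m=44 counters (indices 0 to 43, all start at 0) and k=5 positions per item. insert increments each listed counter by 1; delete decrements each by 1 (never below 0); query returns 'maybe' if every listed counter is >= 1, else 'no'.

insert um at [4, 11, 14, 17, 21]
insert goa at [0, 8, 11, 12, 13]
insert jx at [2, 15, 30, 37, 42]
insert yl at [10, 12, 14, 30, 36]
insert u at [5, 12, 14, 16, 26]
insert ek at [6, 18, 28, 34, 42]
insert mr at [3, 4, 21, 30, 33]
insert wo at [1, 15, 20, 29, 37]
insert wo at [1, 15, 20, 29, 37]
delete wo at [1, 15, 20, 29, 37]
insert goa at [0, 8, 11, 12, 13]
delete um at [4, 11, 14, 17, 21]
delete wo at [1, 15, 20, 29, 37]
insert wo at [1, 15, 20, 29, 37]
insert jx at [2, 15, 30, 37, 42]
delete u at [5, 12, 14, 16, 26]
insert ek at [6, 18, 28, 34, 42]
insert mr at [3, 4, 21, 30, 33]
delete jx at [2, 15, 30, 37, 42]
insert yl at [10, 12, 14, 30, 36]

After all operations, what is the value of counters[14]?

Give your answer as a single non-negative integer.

Step 1: insert um at [4, 11, 14, 17, 21] -> counters=[0,0,0,0,1,0,0,0,0,0,0,1,0,0,1,0,0,1,0,0,0,1,0,0,0,0,0,0,0,0,0,0,0,0,0,0,0,0,0,0,0,0,0,0]
Step 2: insert goa at [0, 8, 11, 12, 13] -> counters=[1,0,0,0,1,0,0,0,1,0,0,2,1,1,1,0,0,1,0,0,0,1,0,0,0,0,0,0,0,0,0,0,0,0,0,0,0,0,0,0,0,0,0,0]
Step 3: insert jx at [2, 15, 30, 37, 42] -> counters=[1,0,1,0,1,0,0,0,1,0,0,2,1,1,1,1,0,1,0,0,0,1,0,0,0,0,0,0,0,0,1,0,0,0,0,0,0,1,0,0,0,0,1,0]
Step 4: insert yl at [10, 12, 14, 30, 36] -> counters=[1,0,1,0,1,0,0,0,1,0,1,2,2,1,2,1,0,1,0,0,0,1,0,0,0,0,0,0,0,0,2,0,0,0,0,0,1,1,0,0,0,0,1,0]
Step 5: insert u at [5, 12, 14, 16, 26] -> counters=[1,0,1,0,1,1,0,0,1,0,1,2,3,1,3,1,1,1,0,0,0,1,0,0,0,0,1,0,0,0,2,0,0,0,0,0,1,1,0,0,0,0,1,0]
Step 6: insert ek at [6, 18, 28, 34, 42] -> counters=[1,0,1,0,1,1,1,0,1,0,1,2,3,1,3,1,1,1,1,0,0,1,0,0,0,0,1,0,1,0,2,0,0,0,1,0,1,1,0,0,0,0,2,0]
Step 7: insert mr at [3, 4, 21, 30, 33] -> counters=[1,0,1,1,2,1,1,0,1,0,1,2,3,1,3,1,1,1,1,0,0,2,0,0,0,0,1,0,1,0,3,0,0,1,1,0,1,1,0,0,0,0,2,0]
Step 8: insert wo at [1, 15, 20, 29, 37] -> counters=[1,1,1,1,2,1,1,0,1,0,1,2,3,1,3,2,1,1,1,0,1,2,0,0,0,0,1,0,1,1,3,0,0,1,1,0,1,2,0,0,0,0,2,0]
Step 9: insert wo at [1, 15, 20, 29, 37] -> counters=[1,2,1,1,2,1,1,0,1,0,1,2,3,1,3,3,1,1,1,0,2,2,0,0,0,0,1,0,1,2,3,0,0,1,1,0,1,3,0,0,0,0,2,0]
Step 10: delete wo at [1, 15, 20, 29, 37] -> counters=[1,1,1,1,2,1,1,0,1,0,1,2,3,1,3,2,1,1,1,0,1,2,0,0,0,0,1,0,1,1,3,0,0,1,1,0,1,2,0,0,0,0,2,0]
Step 11: insert goa at [0, 8, 11, 12, 13] -> counters=[2,1,1,1,2,1,1,0,2,0,1,3,4,2,3,2,1,1,1,0,1,2,0,0,0,0,1,0,1,1,3,0,0,1,1,0,1,2,0,0,0,0,2,0]
Step 12: delete um at [4, 11, 14, 17, 21] -> counters=[2,1,1,1,1,1,1,0,2,0,1,2,4,2,2,2,1,0,1,0,1,1,0,0,0,0,1,0,1,1,3,0,0,1,1,0,1,2,0,0,0,0,2,0]
Step 13: delete wo at [1, 15, 20, 29, 37] -> counters=[2,0,1,1,1,1,1,0,2,0,1,2,4,2,2,1,1,0,1,0,0,1,0,0,0,0,1,0,1,0,3,0,0,1,1,0,1,1,0,0,0,0,2,0]
Step 14: insert wo at [1, 15, 20, 29, 37] -> counters=[2,1,1,1,1,1,1,0,2,0,1,2,4,2,2,2,1,0,1,0,1,1,0,0,0,0,1,0,1,1,3,0,0,1,1,0,1,2,0,0,0,0,2,0]
Step 15: insert jx at [2, 15, 30, 37, 42] -> counters=[2,1,2,1,1,1,1,0,2,0,1,2,4,2,2,3,1,0,1,0,1,1,0,0,0,0,1,0,1,1,4,0,0,1,1,0,1,3,0,0,0,0,3,0]
Step 16: delete u at [5, 12, 14, 16, 26] -> counters=[2,1,2,1,1,0,1,0,2,0,1,2,3,2,1,3,0,0,1,0,1,1,0,0,0,0,0,0,1,1,4,0,0,1,1,0,1,3,0,0,0,0,3,0]
Step 17: insert ek at [6, 18, 28, 34, 42] -> counters=[2,1,2,1,1,0,2,0,2,0,1,2,3,2,1,3,0,0,2,0,1,1,0,0,0,0,0,0,2,1,4,0,0,1,2,0,1,3,0,0,0,0,4,0]
Step 18: insert mr at [3, 4, 21, 30, 33] -> counters=[2,1,2,2,2,0,2,0,2,0,1,2,3,2,1,3,0,0,2,0,1,2,0,0,0,0,0,0,2,1,5,0,0,2,2,0,1,3,0,0,0,0,4,0]
Step 19: delete jx at [2, 15, 30, 37, 42] -> counters=[2,1,1,2,2,0,2,0,2,0,1,2,3,2,1,2,0,0,2,0,1,2,0,0,0,0,0,0,2,1,4,0,0,2,2,0,1,2,0,0,0,0,3,0]
Step 20: insert yl at [10, 12, 14, 30, 36] -> counters=[2,1,1,2,2,0,2,0,2,0,2,2,4,2,2,2,0,0,2,0,1,2,0,0,0,0,0,0,2,1,5,0,0,2,2,0,2,2,0,0,0,0,3,0]
Final counters=[2,1,1,2,2,0,2,0,2,0,2,2,4,2,2,2,0,0,2,0,1,2,0,0,0,0,0,0,2,1,5,0,0,2,2,0,2,2,0,0,0,0,3,0] -> counters[14]=2

Answer: 2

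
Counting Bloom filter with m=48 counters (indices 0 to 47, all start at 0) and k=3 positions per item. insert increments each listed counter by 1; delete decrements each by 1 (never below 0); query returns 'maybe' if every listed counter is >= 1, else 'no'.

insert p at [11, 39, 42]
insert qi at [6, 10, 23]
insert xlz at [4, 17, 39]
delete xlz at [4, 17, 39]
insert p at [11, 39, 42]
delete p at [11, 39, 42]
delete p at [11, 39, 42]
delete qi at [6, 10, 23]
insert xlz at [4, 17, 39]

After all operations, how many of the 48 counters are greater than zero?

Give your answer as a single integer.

Step 1: insert p at [11, 39, 42] -> counters=[0,0,0,0,0,0,0,0,0,0,0,1,0,0,0,0,0,0,0,0,0,0,0,0,0,0,0,0,0,0,0,0,0,0,0,0,0,0,0,1,0,0,1,0,0,0,0,0]
Step 2: insert qi at [6, 10, 23] -> counters=[0,0,0,0,0,0,1,0,0,0,1,1,0,0,0,0,0,0,0,0,0,0,0,1,0,0,0,0,0,0,0,0,0,0,0,0,0,0,0,1,0,0,1,0,0,0,0,0]
Step 3: insert xlz at [4, 17, 39] -> counters=[0,0,0,0,1,0,1,0,0,0,1,1,0,0,0,0,0,1,0,0,0,0,0,1,0,0,0,0,0,0,0,0,0,0,0,0,0,0,0,2,0,0,1,0,0,0,0,0]
Step 4: delete xlz at [4, 17, 39] -> counters=[0,0,0,0,0,0,1,0,0,0,1,1,0,0,0,0,0,0,0,0,0,0,0,1,0,0,0,0,0,0,0,0,0,0,0,0,0,0,0,1,0,0,1,0,0,0,0,0]
Step 5: insert p at [11, 39, 42] -> counters=[0,0,0,0,0,0,1,0,0,0,1,2,0,0,0,0,0,0,0,0,0,0,0,1,0,0,0,0,0,0,0,0,0,0,0,0,0,0,0,2,0,0,2,0,0,0,0,0]
Step 6: delete p at [11, 39, 42] -> counters=[0,0,0,0,0,0,1,0,0,0,1,1,0,0,0,0,0,0,0,0,0,0,0,1,0,0,0,0,0,0,0,0,0,0,0,0,0,0,0,1,0,0,1,0,0,0,0,0]
Step 7: delete p at [11, 39, 42] -> counters=[0,0,0,0,0,0,1,0,0,0,1,0,0,0,0,0,0,0,0,0,0,0,0,1,0,0,0,0,0,0,0,0,0,0,0,0,0,0,0,0,0,0,0,0,0,0,0,0]
Step 8: delete qi at [6, 10, 23] -> counters=[0,0,0,0,0,0,0,0,0,0,0,0,0,0,0,0,0,0,0,0,0,0,0,0,0,0,0,0,0,0,0,0,0,0,0,0,0,0,0,0,0,0,0,0,0,0,0,0]
Step 9: insert xlz at [4, 17, 39] -> counters=[0,0,0,0,1,0,0,0,0,0,0,0,0,0,0,0,0,1,0,0,0,0,0,0,0,0,0,0,0,0,0,0,0,0,0,0,0,0,0,1,0,0,0,0,0,0,0,0]
Final counters=[0,0,0,0,1,0,0,0,0,0,0,0,0,0,0,0,0,1,0,0,0,0,0,0,0,0,0,0,0,0,0,0,0,0,0,0,0,0,0,1,0,0,0,0,0,0,0,0] -> 3 nonzero

Answer: 3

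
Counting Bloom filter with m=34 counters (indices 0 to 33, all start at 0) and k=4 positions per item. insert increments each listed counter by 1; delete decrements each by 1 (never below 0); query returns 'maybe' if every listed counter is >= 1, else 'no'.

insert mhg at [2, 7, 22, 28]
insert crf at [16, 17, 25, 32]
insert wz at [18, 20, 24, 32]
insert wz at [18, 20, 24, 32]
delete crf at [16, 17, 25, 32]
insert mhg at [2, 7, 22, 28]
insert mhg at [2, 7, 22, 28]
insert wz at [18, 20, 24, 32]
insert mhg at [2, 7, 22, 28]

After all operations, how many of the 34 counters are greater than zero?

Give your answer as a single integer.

Step 1: insert mhg at [2, 7, 22, 28] -> counters=[0,0,1,0,0,0,0,1,0,0,0,0,0,0,0,0,0,0,0,0,0,0,1,0,0,0,0,0,1,0,0,0,0,0]
Step 2: insert crf at [16, 17, 25, 32] -> counters=[0,0,1,0,0,0,0,1,0,0,0,0,0,0,0,0,1,1,0,0,0,0,1,0,0,1,0,0,1,0,0,0,1,0]
Step 3: insert wz at [18, 20, 24, 32] -> counters=[0,0,1,0,0,0,0,1,0,0,0,0,0,0,0,0,1,1,1,0,1,0,1,0,1,1,0,0,1,0,0,0,2,0]
Step 4: insert wz at [18, 20, 24, 32] -> counters=[0,0,1,0,0,0,0,1,0,0,0,0,0,0,0,0,1,1,2,0,2,0,1,0,2,1,0,0,1,0,0,0,3,0]
Step 5: delete crf at [16, 17, 25, 32] -> counters=[0,0,1,0,0,0,0,1,0,0,0,0,0,0,0,0,0,0,2,0,2,0,1,0,2,0,0,0,1,0,0,0,2,0]
Step 6: insert mhg at [2, 7, 22, 28] -> counters=[0,0,2,0,0,0,0,2,0,0,0,0,0,0,0,0,0,0,2,0,2,0,2,0,2,0,0,0,2,0,0,0,2,0]
Step 7: insert mhg at [2, 7, 22, 28] -> counters=[0,0,3,0,0,0,0,3,0,0,0,0,0,0,0,0,0,0,2,0,2,0,3,0,2,0,0,0,3,0,0,0,2,0]
Step 8: insert wz at [18, 20, 24, 32] -> counters=[0,0,3,0,0,0,0,3,0,0,0,0,0,0,0,0,0,0,3,0,3,0,3,0,3,0,0,0,3,0,0,0,3,0]
Step 9: insert mhg at [2, 7, 22, 28] -> counters=[0,0,4,0,0,0,0,4,0,0,0,0,0,0,0,0,0,0,3,0,3,0,4,0,3,0,0,0,4,0,0,0,3,0]
Final counters=[0,0,4,0,0,0,0,4,0,0,0,0,0,0,0,0,0,0,3,0,3,0,4,0,3,0,0,0,4,0,0,0,3,0] -> 8 nonzero

Answer: 8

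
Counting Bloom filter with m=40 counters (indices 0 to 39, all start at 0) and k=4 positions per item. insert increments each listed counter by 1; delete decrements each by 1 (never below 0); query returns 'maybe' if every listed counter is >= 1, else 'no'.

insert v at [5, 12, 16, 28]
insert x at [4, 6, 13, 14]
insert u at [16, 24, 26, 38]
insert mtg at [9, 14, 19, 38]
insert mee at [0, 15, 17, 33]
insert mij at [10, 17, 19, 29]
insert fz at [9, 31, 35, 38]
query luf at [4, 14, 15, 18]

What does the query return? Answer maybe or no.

Answer: no

Derivation:
Step 1: insert v at [5, 12, 16, 28] -> counters=[0,0,0,0,0,1,0,0,0,0,0,0,1,0,0,0,1,0,0,0,0,0,0,0,0,0,0,0,1,0,0,0,0,0,0,0,0,0,0,0]
Step 2: insert x at [4, 6, 13, 14] -> counters=[0,0,0,0,1,1,1,0,0,0,0,0,1,1,1,0,1,0,0,0,0,0,0,0,0,0,0,0,1,0,0,0,0,0,0,0,0,0,0,0]
Step 3: insert u at [16, 24, 26, 38] -> counters=[0,0,0,0,1,1,1,0,0,0,0,0,1,1,1,0,2,0,0,0,0,0,0,0,1,0,1,0,1,0,0,0,0,0,0,0,0,0,1,0]
Step 4: insert mtg at [9, 14, 19, 38] -> counters=[0,0,0,0,1,1,1,0,0,1,0,0,1,1,2,0,2,0,0,1,0,0,0,0,1,0,1,0,1,0,0,0,0,0,0,0,0,0,2,0]
Step 5: insert mee at [0, 15, 17, 33] -> counters=[1,0,0,0,1,1,1,0,0,1,0,0,1,1,2,1,2,1,0,1,0,0,0,0,1,0,1,0,1,0,0,0,0,1,0,0,0,0,2,0]
Step 6: insert mij at [10, 17, 19, 29] -> counters=[1,0,0,0,1,1,1,0,0,1,1,0,1,1,2,1,2,2,0,2,0,0,0,0,1,0,1,0,1,1,0,0,0,1,0,0,0,0,2,0]
Step 7: insert fz at [9, 31, 35, 38] -> counters=[1,0,0,0,1,1,1,0,0,2,1,0,1,1,2,1,2,2,0,2,0,0,0,0,1,0,1,0,1,1,0,1,0,1,0,1,0,0,3,0]
Query luf: check counters[4]=1 counters[14]=2 counters[15]=1 counters[18]=0 -> no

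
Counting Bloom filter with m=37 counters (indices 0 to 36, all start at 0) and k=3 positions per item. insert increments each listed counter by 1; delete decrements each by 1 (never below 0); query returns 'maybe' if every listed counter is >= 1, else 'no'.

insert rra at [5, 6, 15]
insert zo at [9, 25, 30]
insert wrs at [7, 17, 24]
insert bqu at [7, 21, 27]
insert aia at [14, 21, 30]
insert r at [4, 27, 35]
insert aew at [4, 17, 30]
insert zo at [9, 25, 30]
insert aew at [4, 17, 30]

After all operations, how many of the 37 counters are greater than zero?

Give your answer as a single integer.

Step 1: insert rra at [5, 6, 15] -> counters=[0,0,0,0,0,1,1,0,0,0,0,0,0,0,0,1,0,0,0,0,0,0,0,0,0,0,0,0,0,0,0,0,0,0,0,0,0]
Step 2: insert zo at [9, 25, 30] -> counters=[0,0,0,0,0,1,1,0,0,1,0,0,0,0,0,1,0,0,0,0,0,0,0,0,0,1,0,0,0,0,1,0,0,0,0,0,0]
Step 3: insert wrs at [7, 17, 24] -> counters=[0,0,0,0,0,1,1,1,0,1,0,0,0,0,0,1,0,1,0,0,0,0,0,0,1,1,0,0,0,0,1,0,0,0,0,0,0]
Step 4: insert bqu at [7, 21, 27] -> counters=[0,0,0,0,0,1,1,2,0,1,0,0,0,0,0,1,0,1,0,0,0,1,0,0,1,1,0,1,0,0,1,0,0,0,0,0,0]
Step 5: insert aia at [14, 21, 30] -> counters=[0,0,0,0,0,1,1,2,0,1,0,0,0,0,1,1,0,1,0,0,0,2,0,0,1,1,0,1,0,0,2,0,0,0,0,0,0]
Step 6: insert r at [4, 27, 35] -> counters=[0,0,0,0,1,1,1,2,0,1,0,0,0,0,1,1,0,1,0,0,0,2,0,0,1,1,0,2,0,0,2,0,0,0,0,1,0]
Step 7: insert aew at [4, 17, 30] -> counters=[0,0,0,0,2,1,1,2,0,1,0,0,0,0,1,1,0,2,0,0,0,2,0,0,1,1,0,2,0,0,3,0,0,0,0,1,0]
Step 8: insert zo at [9, 25, 30] -> counters=[0,0,0,0,2,1,1,2,0,2,0,0,0,0,1,1,0,2,0,0,0,2,0,0,1,2,0,2,0,0,4,0,0,0,0,1,0]
Step 9: insert aew at [4, 17, 30] -> counters=[0,0,0,0,3,1,1,2,0,2,0,0,0,0,1,1,0,3,0,0,0,2,0,0,1,2,0,2,0,0,5,0,0,0,0,1,0]
Final counters=[0,0,0,0,3,1,1,2,0,2,0,0,0,0,1,1,0,3,0,0,0,2,0,0,1,2,0,2,0,0,5,0,0,0,0,1,0] -> 14 nonzero

Answer: 14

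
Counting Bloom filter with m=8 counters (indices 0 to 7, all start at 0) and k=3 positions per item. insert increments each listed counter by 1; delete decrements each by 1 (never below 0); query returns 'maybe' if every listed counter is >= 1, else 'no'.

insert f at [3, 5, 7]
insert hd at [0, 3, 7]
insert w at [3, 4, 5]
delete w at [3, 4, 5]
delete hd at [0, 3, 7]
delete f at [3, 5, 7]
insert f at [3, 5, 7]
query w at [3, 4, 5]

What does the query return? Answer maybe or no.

Answer: no

Derivation:
Step 1: insert f at [3, 5, 7] -> counters=[0,0,0,1,0,1,0,1]
Step 2: insert hd at [0, 3, 7] -> counters=[1,0,0,2,0,1,0,2]
Step 3: insert w at [3, 4, 5] -> counters=[1,0,0,3,1,2,0,2]
Step 4: delete w at [3, 4, 5] -> counters=[1,0,0,2,0,1,0,2]
Step 5: delete hd at [0, 3, 7] -> counters=[0,0,0,1,0,1,0,1]
Step 6: delete f at [3, 5, 7] -> counters=[0,0,0,0,0,0,0,0]
Step 7: insert f at [3, 5, 7] -> counters=[0,0,0,1,0,1,0,1]
Query w: check counters[3]=1 counters[4]=0 counters[5]=1 -> no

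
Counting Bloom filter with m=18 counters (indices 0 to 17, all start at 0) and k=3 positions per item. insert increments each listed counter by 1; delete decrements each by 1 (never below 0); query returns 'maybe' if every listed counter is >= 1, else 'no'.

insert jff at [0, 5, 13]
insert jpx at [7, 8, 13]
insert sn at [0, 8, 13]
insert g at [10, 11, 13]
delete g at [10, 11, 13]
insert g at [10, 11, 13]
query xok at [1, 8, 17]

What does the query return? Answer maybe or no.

Answer: no

Derivation:
Step 1: insert jff at [0, 5, 13] -> counters=[1,0,0,0,0,1,0,0,0,0,0,0,0,1,0,0,0,0]
Step 2: insert jpx at [7, 8, 13] -> counters=[1,0,0,0,0,1,0,1,1,0,0,0,0,2,0,0,0,0]
Step 3: insert sn at [0, 8, 13] -> counters=[2,0,0,0,0,1,0,1,2,0,0,0,0,3,0,0,0,0]
Step 4: insert g at [10, 11, 13] -> counters=[2,0,0,0,0,1,0,1,2,0,1,1,0,4,0,0,0,0]
Step 5: delete g at [10, 11, 13] -> counters=[2,0,0,0,0,1,0,1,2,0,0,0,0,3,0,0,0,0]
Step 6: insert g at [10, 11, 13] -> counters=[2,0,0,0,0,1,0,1,2,0,1,1,0,4,0,0,0,0]
Query xok: check counters[1]=0 counters[8]=2 counters[17]=0 -> no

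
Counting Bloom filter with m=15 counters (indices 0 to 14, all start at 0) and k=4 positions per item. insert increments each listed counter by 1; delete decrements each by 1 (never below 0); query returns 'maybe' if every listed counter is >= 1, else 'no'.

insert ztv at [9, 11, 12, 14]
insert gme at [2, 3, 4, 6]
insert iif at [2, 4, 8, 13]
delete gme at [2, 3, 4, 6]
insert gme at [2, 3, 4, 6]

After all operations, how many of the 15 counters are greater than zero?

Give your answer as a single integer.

Step 1: insert ztv at [9, 11, 12, 14] -> counters=[0,0,0,0,0,0,0,0,0,1,0,1,1,0,1]
Step 2: insert gme at [2, 3, 4, 6] -> counters=[0,0,1,1,1,0,1,0,0,1,0,1,1,0,1]
Step 3: insert iif at [2, 4, 8, 13] -> counters=[0,0,2,1,2,0,1,0,1,1,0,1,1,1,1]
Step 4: delete gme at [2, 3, 4, 6] -> counters=[0,0,1,0,1,0,0,0,1,1,0,1,1,1,1]
Step 5: insert gme at [2, 3, 4, 6] -> counters=[0,0,2,1,2,0,1,0,1,1,0,1,1,1,1]
Final counters=[0,0,2,1,2,0,1,0,1,1,0,1,1,1,1] -> 10 nonzero

Answer: 10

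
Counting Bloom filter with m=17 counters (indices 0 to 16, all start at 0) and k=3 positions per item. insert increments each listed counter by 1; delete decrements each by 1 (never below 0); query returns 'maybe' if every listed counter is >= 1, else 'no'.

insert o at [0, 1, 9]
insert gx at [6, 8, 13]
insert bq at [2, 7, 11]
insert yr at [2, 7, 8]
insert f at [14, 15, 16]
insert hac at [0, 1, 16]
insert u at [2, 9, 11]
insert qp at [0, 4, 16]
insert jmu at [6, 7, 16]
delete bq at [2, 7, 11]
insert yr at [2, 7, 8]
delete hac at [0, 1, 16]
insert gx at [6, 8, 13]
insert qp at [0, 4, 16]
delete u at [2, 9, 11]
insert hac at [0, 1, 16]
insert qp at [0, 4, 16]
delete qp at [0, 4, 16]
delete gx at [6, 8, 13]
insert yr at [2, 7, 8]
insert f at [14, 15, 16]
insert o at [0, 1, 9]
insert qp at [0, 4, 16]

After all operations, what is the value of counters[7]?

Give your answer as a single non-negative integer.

Step 1: insert o at [0, 1, 9] -> counters=[1,1,0,0,0,0,0,0,0,1,0,0,0,0,0,0,0]
Step 2: insert gx at [6, 8, 13] -> counters=[1,1,0,0,0,0,1,0,1,1,0,0,0,1,0,0,0]
Step 3: insert bq at [2, 7, 11] -> counters=[1,1,1,0,0,0,1,1,1,1,0,1,0,1,0,0,0]
Step 4: insert yr at [2, 7, 8] -> counters=[1,1,2,0,0,0,1,2,2,1,0,1,0,1,0,0,0]
Step 5: insert f at [14, 15, 16] -> counters=[1,1,2,0,0,0,1,2,2,1,0,1,0,1,1,1,1]
Step 6: insert hac at [0, 1, 16] -> counters=[2,2,2,0,0,0,1,2,2,1,0,1,0,1,1,1,2]
Step 7: insert u at [2, 9, 11] -> counters=[2,2,3,0,0,0,1,2,2,2,0,2,0,1,1,1,2]
Step 8: insert qp at [0, 4, 16] -> counters=[3,2,3,0,1,0,1,2,2,2,0,2,0,1,1,1,3]
Step 9: insert jmu at [6, 7, 16] -> counters=[3,2,3,0,1,0,2,3,2,2,0,2,0,1,1,1,4]
Step 10: delete bq at [2, 7, 11] -> counters=[3,2,2,0,1,0,2,2,2,2,0,1,0,1,1,1,4]
Step 11: insert yr at [2, 7, 8] -> counters=[3,2,3,0,1,0,2,3,3,2,0,1,0,1,1,1,4]
Step 12: delete hac at [0, 1, 16] -> counters=[2,1,3,0,1,0,2,3,3,2,0,1,0,1,1,1,3]
Step 13: insert gx at [6, 8, 13] -> counters=[2,1,3,0,1,0,3,3,4,2,0,1,0,2,1,1,3]
Step 14: insert qp at [0, 4, 16] -> counters=[3,1,3,0,2,0,3,3,4,2,0,1,0,2,1,1,4]
Step 15: delete u at [2, 9, 11] -> counters=[3,1,2,0,2,0,3,3,4,1,0,0,0,2,1,1,4]
Step 16: insert hac at [0, 1, 16] -> counters=[4,2,2,0,2,0,3,3,4,1,0,0,0,2,1,1,5]
Step 17: insert qp at [0, 4, 16] -> counters=[5,2,2,0,3,0,3,3,4,1,0,0,0,2,1,1,6]
Step 18: delete qp at [0, 4, 16] -> counters=[4,2,2,0,2,0,3,3,4,1,0,0,0,2,1,1,5]
Step 19: delete gx at [6, 8, 13] -> counters=[4,2,2,0,2,0,2,3,3,1,0,0,0,1,1,1,5]
Step 20: insert yr at [2, 7, 8] -> counters=[4,2,3,0,2,0,2,4,4,1,0,0,0,1,1,1,5]
Step 21: insert f at [14, 15, 16] -> counters=[4,2,3,0,2,0,2,4,4,1,0,0,0,1,2,2,6]
Step 22: insert o at [0, 1, 9] -> counters=[5,3,3,0,2,0,2,4,4,2,0,0,0,1,2,2,6]
Step 23: insert qp at [0, 4, 16] -> counters=[6,3,3,0,3,0,2,4,4,2,0,0,0,1,2,2,7]
Final counters=[6,3,3,0,3,0,2,4,4,2,0,0,0,1,2,2,7] -> counters[7]=4

Answer: 4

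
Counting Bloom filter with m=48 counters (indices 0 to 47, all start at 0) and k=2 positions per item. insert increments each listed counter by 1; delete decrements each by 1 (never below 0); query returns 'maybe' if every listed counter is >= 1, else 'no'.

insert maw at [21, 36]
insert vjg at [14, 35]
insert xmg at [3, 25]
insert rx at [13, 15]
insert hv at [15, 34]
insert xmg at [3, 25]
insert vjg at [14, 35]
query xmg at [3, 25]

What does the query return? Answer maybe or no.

Answer: maybe

Derivation:
Step 1: insert maw at [21, 36] -> counters=[0,0,0,0,0,0,0,0,0,0,0,0,0,0,0,0,0,0,0,0,0,1,0,0,0,0,0,0,0,0,0,0,0,0,0,0,1,0,0,0,0,0,0,0,0,0,0,0]
Step 2: insert vjg at [14, 35] -> counters=[0,0,0,0,0,0,0,0,0,0,0,0,0,0,1,0,0,0,0,0,0,1,0,0,0,0,0,0,0,0,0,0,0,0,0,1,1,0,0,0,0,0,0,0,0,0,0,0]
Step 3: insert xmg at [3, 25] -> counters=[0,0,0,1,0,0,0,0,0,0,0,0,0,0,1,0,0,0,0,0,0,1,0,0,0,1,0,0,0,0,0,0,0,0,0,1,1,0,0,0,0,0,0,0,0,0,0,0]
Step 4: insert rx at [13, 15] -> counters=[0,0,0,1,0,0,0,0,0,0,0,0,0,1,1,1,0,0,0,0,0,1,0,0,0,1,0,0,0,0,0,0,0,0,0,1,1,0,0,0,0,0,0,0,0,0,0,0]
Step 5: insert hv at [15, 34] -> counters=[0,0,0,1,0,0,0,0,0,0,0,0,0,1,1,2,0,0,0,0,0,1,0,0,0,1,0,0,0,0,0,0,0,0,1,1,1,0,0,0,0,0,0,0,0,0,0,0]
Step 6: insert xmg at [3, 25] -> counters=[0,0,0,2,0,0,0,0,0,0,0,0,0,1,1,2,0,0,0,0,0,1,0,0,0,2,0,0,0,0,0,0,0,0,1,1,1,0,0,0,0,0,0,0,0,0,0,0]
Step 7: insert vjg at [14, 35] -> counters=[0,0,0,2,0,0,0,0,0,0,0,0,0,1,2,2,0,0,0,0,0,1,0,0,0,2,0,0,0,0,0,0,0,0,1,2,1,0,0,0,0,0,0,0,0,0,0,0]
Query xmg: check counters[3]=2 counters[25]=2 -> maybe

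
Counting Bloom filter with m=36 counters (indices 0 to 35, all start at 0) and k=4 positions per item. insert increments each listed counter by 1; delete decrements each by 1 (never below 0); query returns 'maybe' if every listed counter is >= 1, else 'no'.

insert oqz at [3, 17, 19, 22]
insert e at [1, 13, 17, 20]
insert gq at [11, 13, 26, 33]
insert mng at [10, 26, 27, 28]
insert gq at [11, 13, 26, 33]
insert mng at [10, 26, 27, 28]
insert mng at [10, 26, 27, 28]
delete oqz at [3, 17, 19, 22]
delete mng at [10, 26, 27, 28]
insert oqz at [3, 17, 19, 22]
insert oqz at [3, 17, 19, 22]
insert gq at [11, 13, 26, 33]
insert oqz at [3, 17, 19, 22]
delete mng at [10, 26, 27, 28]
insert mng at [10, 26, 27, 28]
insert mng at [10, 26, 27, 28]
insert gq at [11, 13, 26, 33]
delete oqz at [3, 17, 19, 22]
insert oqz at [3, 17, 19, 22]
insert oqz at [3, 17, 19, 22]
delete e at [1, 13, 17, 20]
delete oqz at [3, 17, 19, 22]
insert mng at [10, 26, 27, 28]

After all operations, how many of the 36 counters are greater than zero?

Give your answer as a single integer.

Step 1: insert oqz at [3, 17, 19, 22] -> counters=[0,0,0,1,0,0,0,0,0,0,0,0,0,0,0,0,0,1,0,1,0,0,1,0,0,0,0,0,0,0,0,0,0,0,0,0]
Step 2: insert e at [1, 13, 17, 20] -> counters=[0,1,0,1,0,0,0,0,0,0,0,0,0,1,0,0,0,2,0,1,1,0,1,0,0,0,0,0,0,0,0,0,0,0,0,0]
Step 3: insert gq at [11, 13, 26, 33] -> counters=[0,1,0,1,0,0,0,0,0,0,0,1,0,2,0,0,0,2,0,1,1,0,1,0,0,0,1,0,0,0,0,0,0,1,0,0]
Step 4: insert mng at [10, 26, 27, 28] -> counters=[0,1,0,1,0,0,0,0,0,0,1,1,0,2,0,0,0,2,0,1,1,0,1,0,0,0,2,1,1,0,0,0,0,1,0,0]
Step 5: insert gq at [11, 13, 26, 33] -> counters=[0,1,0,1,0,0,0,0,0,0,1,2,0,3,0,0,0,2,0,1,1,0,1,0,0,0,3,1,1,0,0,0,0,2,0,0]
Step 6: insert mng at [10, 26, 27, 28] -> counters=[0,1,0,1,0,0,0,0,0,0,2,2,0,3,0,0,0,2,0,1,1,0,1,0,0,0,4,2,2,0,0,0,0,2,0,0]
Step 7: insert mng at [10, 26, 27, 28] -> counters=[0,1,0,1,0,0,0,0,0,0,3,2,0,3,0,0,0,2,0,1,1,0,1,0,0,0,5,3,3,0,0,0,0,2,0,0]
Step 8: delete oqz at [3, 17, 19, 22] -> counters=[0,1,0,0,0,0,0,0,0,0,3,2,0,3,0,0,0,1,0,0,1,0,0,0,0,0,5,3,3,0,0,0,0,2,0,0]
Step 9: delete mng at [10, 26, 27, 28] -> counters=[0,1,0,0,0,0,0,0,0,0,2,2,0,3,0,0,0,1,0,0,1,0,0,0,0,0,4,2,2,0,0,0,0,2,0,0]
Step 10: insert oqz at [3, 17, 19, 22] -> counters=[0,1,0,1,0,0,0,0,0,0,2,2,0,3,0,0,0,2,0,1,1,0,1,0,0,0,4,2,2,0,0,0,0,2,0,0]
Step 11: insert oqz at [3, 17, 19, 22] -> counters=[0,1,0,2,0,0,0,0,0,0,2,2,0,3,0,0,0,3,0,2,1,0,2,0,0,0,4,2,2,0,0,0,0,2,0,0]
Step 12: insert gq at [11, 13, 26, 33] -> counters=[0,1,0,2,0,0,0,0,0,0,2,3,0,4,0,0,0,3,0,2,1,0,2,0,0,0,5,2,2,0,0,0,0,3,0,0]
Step 13: insert oqz at [3, 17, 19, 22] -> counters=[0,1,0,3,0,0,0,0,0,0,2,3,0,4,0,0,0,4,0,3,1,0,3,0,0,0,5,2,2,0,0,0,0,3,0,0]
Step 14: delete mng at [10, 26, 27, 28] -> counters=[0,1,0,3,0,0,0,0,0,0,1,3,0,4,0,0,0,4,0,3,1,0,3,0,0,0,4,1,1,0,0,0,0,3,0,0]
Step 15: insert mng at [10, 26, 27, 28] -> counters=[0,1,0,3,0,0,0,0,0,0,2,3,0,4,0,0,0,4,0,3,1,0,3,0,0,0,5,2,2,0,0,0,0,3,0,0]
Step 16: insert mng at [10, 26, 27, 28] -> counters=[0,1,0,3,0,0,0,0,0,0,3,3,0,4,0,0,0,4,0,3,1,0,3,0,0,0,6,3,3,0,0,0,0,3,0,0]
Step 17: insert gq at [11, 13, 26, 33] -> counters=[0,1,0,3,0,0,0,0,0,0,3,4,0,5,0,0,0,4,0,3,1,0,3,0,0,0,7,3,3,0,0,0,0,4,0,0]
Step 18: delete oqz at [3, 17, 19, 22] -> counters=[0,1,0,2,0,0,0,0,0,0,3,4,0,5,0,0,0,3,0,2,1,0,2,0,0,0,7,3,3,0,0,0,0,4,0,0]
Step 19: insert oqz at [3, 17, 19, 22] -> counters=[0,1,0,3,0,0,0,0,0,0,3,4,0,5,0,0,0,4,0,3,1,0,3,0,0,0,7,3,3,0,0,0,0,4,0,0]
Step 20: insert oqz at [3, 17, 19, 22] -> counters=[0,1,0,4,0,0,0,0,0,0,3,4,0,5,0,0,0,5,0,4,1,0,4,0,0,0,7,3,3,0,0,0,0,4,0,0]
Step 21: delete e at [1, 13, 17, 20] -> counters=[0,0,0,4,0,0,0,0,0,0,3,4,0,4,0,0,0,4,0,4,0,0,4,0,0,0,7,3,3,0,0,0,0,4,0,0]
Step 22: delete oqz at [3, 17, 19, 22] -> counters=[0,0,0,3,0,0,0,0,0,0,3,4,0,4,0,0,0,3,0,3,0,0,3,0,0,0,7,3,3,0,0,0,0,4,0,0]
Step 23: insert mng at [10, 26, 27, 28] -> counters=[0,0,0,3,0,0,0,0,0,0,4,4,0,4,0,0,0,3,0,3,0,0,3,0,0,0,8,4,4,0,0,0,0,4,0,0]
Final counters=[0,0,0,3,0,0,0,0,0,0,4,4,0,4,0,0,0,3,0,3,0,0,3,0,0,0,8,4,4,0,0,0,0,4,0,0] -> 11 nonzero

Answer: 11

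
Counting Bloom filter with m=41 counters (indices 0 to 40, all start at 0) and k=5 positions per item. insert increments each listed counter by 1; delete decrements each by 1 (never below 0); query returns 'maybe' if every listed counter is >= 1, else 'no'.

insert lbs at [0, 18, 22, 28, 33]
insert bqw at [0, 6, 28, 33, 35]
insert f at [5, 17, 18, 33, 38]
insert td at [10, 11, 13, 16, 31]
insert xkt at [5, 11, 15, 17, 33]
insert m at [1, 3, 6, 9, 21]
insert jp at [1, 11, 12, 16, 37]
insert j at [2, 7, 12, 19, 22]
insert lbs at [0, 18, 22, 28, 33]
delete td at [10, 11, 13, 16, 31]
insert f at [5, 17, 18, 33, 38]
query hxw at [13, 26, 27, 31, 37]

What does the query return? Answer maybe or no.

Step 1: insert lbs at [0, 18, 22, 28, 33] -> counters=[1,0,0,0,0,0,0,0,0,0,0,0,0,0,0,0,0,0,1,0,0,0,1,0,0,0,0,0,1,0,0,0,0,1,0,0,0,0,0,0,0]
Step 2: insert bqw at [0, 6, 28, 33, 35] -> counters=[2,0,0,0,0,0,1,0,0,0,0,0,0,0,0,0,0,0,1,0,0,0,1,0,0,0,0,0,2,0,0,0,0,2,0,1,0,0,0,0,0]
Step 3: insert f at [5, 17, 18, 33, 38] -> counters=[2,0,0,0,0,1,1,0,0,0,0,0,0,0,0,0,0,1,2,0,0,0,1,0,0,0,0,0,2,0,0,0,0,3,0,1,0,0,1,0,0]
Step 4: insert td at [10, 11, 13, 16, 31] -> counters=[2,0,0,0,0,1,1,0,0,0,1,1,0,1,0,0,1,1,2,0,0,0,1,0,0,0,0,0,2,0,0,1,0,3,0,1,0,0,1,0,0]
Step 5: insert xkt at [5, 11, 15, 17, 33] -> counters=[2,0,0,0,0,2,1,0,0,0,1,2,0,1,0,1,1,2,2,0,0,0,1,0,0,0,0,0,2,0,0,1,0,4,0,1,0,0,1,0,0]
Step 6: insert m at [1, 3, 6, 9, 21] -> counters=[2,1,0,1,0,2,2,0,0,1,1,2,0,1,0,1,1,2,2,0,0,1,1,0,0,0,0,0,2,0,0,1,0,4,0,1,0,0,1,0,0]
Step 7: insert jp at [1, 11, 12, 16, 37] -> counters=[2,2,0,1,0,2,2,0,0,1,1,3,1,1,0,1,2,2,2,0,0,1,1,0,0,0,0,0,2,0,0,1,0,4,0,1,0,1,1,0,0]
Step 8: insert j at [2, 7, 12, 19, 22] -> counters=[2,2,1,1,0,2,2,1,0,1,1,3,2,1,0,1,2,2,2,1,0,1,2,0,0,0,0,0,2,0,0,1,0,4,0,1,0,1,1,0,0]
Step 9: insert lbs at [0, 18, 22, 28, 33] -> counters=[3,2,1,1,0,2,2,1,0,1,1,3,2,1,0,1,2,2,3,1,0,1,3,0,0,0,0,0,3,0,0,1,0,5,0,1,0,1,1,0,0]
Step 10: delete td at [10, 11, 13, 16, 31] -> counters=[3,2,1,1,0,2,2,1,0,1,0,2,2,0,0,1,1,2,3,1,0,1,3,0,0,0,0,0,3,0,0,0,0,5,0,1,0,1,1,0,0]
Step 11: insert f at [5, 17, 18, 33, 38] -> counters=[3,2,1,1,0,3,2,1,0,1,0,2,2,0,0,1,1,3,4,1,0,1,3,0,0,0,0,0,3,0,0,0,0,6,0,1,0,1,2,0,0]
Query hxw: check counters[13]=0 counters[26]=0 counters[27]=0 counters[31]=0 counters[37]=1 -> no

Answer: no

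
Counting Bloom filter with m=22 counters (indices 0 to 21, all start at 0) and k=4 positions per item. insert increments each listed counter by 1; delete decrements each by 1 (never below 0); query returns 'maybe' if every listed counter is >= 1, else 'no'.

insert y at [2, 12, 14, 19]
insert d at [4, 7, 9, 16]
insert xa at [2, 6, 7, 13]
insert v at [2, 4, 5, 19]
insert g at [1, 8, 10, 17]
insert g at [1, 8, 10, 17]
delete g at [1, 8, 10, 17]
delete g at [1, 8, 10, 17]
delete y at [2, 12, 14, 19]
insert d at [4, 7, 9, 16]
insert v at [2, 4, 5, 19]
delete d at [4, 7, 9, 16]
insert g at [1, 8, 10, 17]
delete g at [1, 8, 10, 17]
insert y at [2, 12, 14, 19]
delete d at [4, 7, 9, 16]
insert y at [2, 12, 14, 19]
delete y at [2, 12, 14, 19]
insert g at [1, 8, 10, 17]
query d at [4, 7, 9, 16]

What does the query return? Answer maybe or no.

Answer: no

Derivation:
Step 1: insert y at [2, 12, 14, 19] -> counters=[0,0,1,0,0,0,0,0,0,0,0,0,1,0,1,0,0,0,0,1,0,0]
Step 2: insert d at [4, 7, 9, 16] -> counters=[0,0,1,0,1,0,0,1,0,1,0,0,1,0,1,0,1,0,0,1,0,0]
Step 3: insert xa at [2, 6, 7, 13] -> counters=[0,0,2,0,1,0,1,2,0,1,0,0,1,1,1,0,1,0,0,1,0,0]
Step 4: insert v at [2, 4, 5, 19] -> counters=[0,0,3,0,2,1,1,2,0,1,0,0,1,1,1,0,1,0,0,2,0,0]
Step 5: insert g at [1, 8, 10, 17] -> counters=[0,1,3,0,2,1,1,2,1,1,1,0,1,1,1,0,1,1,0,2,0,0]
Step 6: insert g at [1, 8, 10, 17] -> counters=[0,2,3,0,2,1,1,2,2,1,2,0,1,1,1,0,1,2,0,2,0,0]
Step 7: delete g at [1, 8, 10, 17] -> counters=[0,1,3,0,2,1,1,2,1,1,1,0,1,1,1,0,1,1,0,2,0,0]
Step 8: delete g at [1, 8, 10, 17] -> counters=[0,0,3,0,2,1,1,2,0,1,0,0,1,1,1,0,1,0,0,2,0,0]
Step 9: delete y at [2, 12, 14, 19] -> counters=[0,0,2,0,2,1,1,2,0,1,0,0,0,1,0,0,1,0,0,1,0,0]
Step 10: insert d at [4, 7, 9, 16] -> counters=[0,0,2,0,3,1,1,3,0,2,0,0,0,1,0,0,2,0,0,1,0,0]
Step 11: insert v at [2, 4, 5, 19] -> counters=[0,0,3,0,4,2,1,3,0,2,0,0,0,1,0,0,2,0,0,2,0,0]
Step 12: delete d at [4, 7, 9, 16] -> counters=[0,0,3,0,3,2,1,2,0,1,0,0,0,1,0,0,1,0,0,2,0,0]
Step 13: insert g at [1, 8, 10, 17] -> counters=[0,1,3,0,3,2,1,2,1,1,1,0,0,1,0,0,1,1,0,2,0,0]
Step 14: delete g at [1, 8, 10, 17] -> counters=[0,0,3,0,3,2,1,2,0,1,0,0,0,1,0,0,1,0,0,2,0,0]
Step 15: insert y at [2, 12, 14, 19] -> counters=[0,0,4,0,3,2,1,2,0,1,0,0,1,1,1,0,1,0,0,3,0,0]
Step 16: delete d at [4, 7, 9, 16] -> counters=[0,0,4,0,2,2,1,1,0,0,0,0,1,1,1,0,0,0,0,3,0,0]
Step 17: insert y at [2, 12, 14, 19] -> counters=[0,0,5,0,2,2,1,1,0,0,0,0,2,1,2,0,0,0,0,4,0,0]
Step 18: delete y at [2, 12, 14, 19] -> counters=[0,0,4,0,2,2,1,1,0,0,0,0,1,1,1,0,0,0,0,3,0,0]
Step 19: insert g at [1, 8, 10, 17] -> counters=[0,1,4,0,2,2,1,1,1,0,1,0,1,1,1,0,0,1,0,3,0,0]
Query d: check counters[4]=2 counters[7]=1 counters[9]=0 counters[16]=0 -> no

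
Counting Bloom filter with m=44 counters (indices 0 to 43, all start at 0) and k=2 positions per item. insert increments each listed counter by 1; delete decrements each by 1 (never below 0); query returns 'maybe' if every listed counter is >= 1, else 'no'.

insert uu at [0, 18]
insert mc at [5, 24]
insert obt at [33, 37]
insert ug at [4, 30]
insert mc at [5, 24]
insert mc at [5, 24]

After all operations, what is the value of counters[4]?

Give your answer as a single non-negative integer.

Answer: 1

Derivation:
Step 1: insert uu at [0, 18] -> counters=[1,0,0,0,0,0,0,0,0,0,0,0,0,0,0,0,0,0,1,0,0,0,0,0,0,0,0,0,0,0,0,0,0,0,0,0,0,0,0,0,0,0,0,0]
Step 2: insert mc at [5, 24] -> counters=[1,0,0,0,0,1,0,0,0,0,0,0,0,0,0,0,0,0,1,0,0,0,0,0,1,0,0,0,0,0,0,0,0,0,0,0,0,0,0,0,0,0,0,0]
Step 3: insert obt at [33, 37] -> counters=[1,0,0,0,0,1,0,0,0,0,0,0,0,0,0,0,0,0,1,0,0,0,0,0,1,0,0,0,0,0,0,0,0,1,0,0,0,1,0,0,0,0,0,0]
Step 4: insert ug at [4, 30] -> counters=[1,0,0,0,1,1,0,0,0,0,0,0,0,0,0,0,0,0,1,0,0,0,0,0,1,0,0,0,0,0,1,0,0,1,0,0,0,1,0,0,0,0,0,0]
Step 5: insert mc at [5, 24] -> counters=[1,0,0,0,1,2,0,0,0,0,0,0,0,0,0,0,0,0,1,0,0,0,0,0,2,0,0,0,0,0,1,0,0,1,0,0,0,1,0,0,0,0,0,0]
Step 6: insert mc at [5, 24] -> counters=[1,0,0,0,1,3,0,0,0,0,0,0,0,0,0,0,0,0,1,0,0,0,0,0,3,0,0,0,0,0,1,0,0,1,0,0,0,1,0,0,0,0,0,0]
Final counters=[1,0,0,0,1,3,0,0,0,0,0,0,0,0,0,0,0,0,1,0,0,0,0,0,3,0,0,0,0,0,1,0,0,1,0,0,0,1,0,0,0,0,0,0] -> counters[4]=1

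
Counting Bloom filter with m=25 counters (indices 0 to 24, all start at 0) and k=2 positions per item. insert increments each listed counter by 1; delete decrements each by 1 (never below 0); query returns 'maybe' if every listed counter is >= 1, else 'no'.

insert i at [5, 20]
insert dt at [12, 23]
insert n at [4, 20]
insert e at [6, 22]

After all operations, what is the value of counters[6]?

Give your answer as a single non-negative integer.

Step 1: insert i at [5, 20] -> counters=[0,0,0,0,0,1,0,0,0,0,0,0,0,0,0,0,0,0,0,0,1,0,0,0,0]
Step 2: insert dt at [12, 23] -> counters=[0,0,0,0,0,1,0,0,0,0,0,0,1,0,0,0,0,0,0,0,1,0,0,1,0]
Step 3: insert n at [4, 20] -> counters=[0,0,0,0,1,1,0,0,0,0,0,0,1,0,0,0,0,0,0,0,2,0,0,1,0]
Step 4: insert e at [6, 22] -> counters=[0,0,0,0,1,1,1,0,0,0,0,0,1,0,0,0,0,0,0,0,2,0,1,1,0]
Final counters=[0,0,0,0,1,1,1,0,0,0,0,0,1,0,0,0,0,0,0,0,2,0,1,1,0] -> counters[6]=1

Answer: 1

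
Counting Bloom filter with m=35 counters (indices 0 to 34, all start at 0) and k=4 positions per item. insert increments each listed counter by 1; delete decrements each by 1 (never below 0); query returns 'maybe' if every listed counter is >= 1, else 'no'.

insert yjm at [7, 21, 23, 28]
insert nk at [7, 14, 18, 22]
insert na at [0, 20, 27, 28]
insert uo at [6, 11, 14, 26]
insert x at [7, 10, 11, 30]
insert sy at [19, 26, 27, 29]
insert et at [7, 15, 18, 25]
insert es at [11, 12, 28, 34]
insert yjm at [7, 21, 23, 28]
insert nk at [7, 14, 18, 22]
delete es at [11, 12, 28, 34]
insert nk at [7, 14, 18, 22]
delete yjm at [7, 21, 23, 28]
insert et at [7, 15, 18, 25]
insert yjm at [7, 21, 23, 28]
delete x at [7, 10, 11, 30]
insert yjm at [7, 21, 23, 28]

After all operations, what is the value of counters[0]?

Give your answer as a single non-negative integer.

Answer: 1

Derivation:
Step 1: insert yjm at [7, 21, 23, 28] -> counters=[0,0,0,0,0,0,0,1,0,0,0,0,0,0,0,0,0,0,0,0,0,1,0,1,0,0,0,0,1,0,0,0,0,0,0]
Step 2: insert nk at [7, 14, 18, 22] -> counters=[0,0,0,0,0,0,0,2,0,0,0,0,0,0,1,0,0,0,1,0,0,1,1,1,0,0,0,0,1,0,0,0,0,0,0]
Step 3: insert na at [0, 20, 27, 28] -> counters=[1,0,0,0,0,0,0,2,0,0,0,0,0,0,1,0,0,0,1,0,1,1,1,1,0,0,0,1,2,0,0,0,0,0,0]
Step 4: insert uo at [6, 11, 14, 26] -> counters=[1,0,0,0,0,0,1,2,0,0,0,1,0,0,2,0,0,0,1,0,1,1,1,1,0,0,1,1,2,0,0,0,0,0,0]
Step 5: insert x at [7, 10, 11, 30] -> counters=[1,0,0,0,0,0,1,3,0,0,1,2,0,0,2,0,0,0,1,0,1,1,1,1,0,0,1,1,2,0,1,0,0,0,0]
Step 6: insert sy at [19, 26, 27, 29] -> counters=[1,0,0,0,0,0,1,3,0,0,1,2,0,0,2,0,0,0,1,1,1,1,1,1,0,0,2,2,2,1,1,0,0,0,0]
Step 7: insert et at [7, 15, 18, 25] -> counters=[1,0,0,0,0,0,1,4,0,0,1,2,0,0,2,1,0,0,2,1,1,1,1,1,0,1,2,2,2,1,1,0,0,0,0]
Step 8: insert es at [11, 12, 28, 34] -> counters=[1,0,0,0,0,0,1,4,0,0,1,3,1,0,2,1,0,0,2,1,1,1,1,1,0,1,2,2,3,1,1,0,0,0,1]
Step 9: insert yjm at [7, 21, 23, 28] -> counters=[1,0,0,0,0,0,1,5,0,0,1,3,1,0,2,1,0,0,2,1,1,2,1,2,0,1,2,2,4,1,1,0,0,0,1]
Step 10: insert nk at [7, 14, 18, 22] -> counters=[1,0,0,0,0,0,1,6,0,0,1,3,1,0,3,1,0,0,3,1,1,2,2,2,0,1,2,2,4,1,1,0,0,0,1]
Step 11: delete es at [11, 12, 28, 34] -> counters=[1,0,0,0,0,0,1,6,0,0,1,2,0,0,3,1,0,0,3,1,1,2,2,2,0,1,2,2,3,1,1,0,0,0,0]
Step 12: insert nk at [7, 14, 18, 22] -> counters=[1,0,0,0,0,0,1,7,0,0,1,2,0,0,4,1,0,0,4,1,1,2,3,2,0,1,2,2,3,1,1,0,0,0,0]
Step 13: delete yjm at [7, 21, 23, 28] -> counters=[1,0,0,0,0,0,1,6,0,0,1,2,0,0,4,1,0,0,4,1,1,1,3,1,0,1,2,2,2,1,1,0,0,0,0]
Step 14: insert et at [7, 15, 18, 25] -> counters=[1,0,0,0,0,0,1,7,0,0,1,2,0,0,4,2,0,0,5,1,1,1,3,1,0,2,2,2,2,1,1,0,0,0,0]
Step 15: insert yjm at [7, 21, 23, 28] -> counters=[1,0,0,0,0,0,1,8,0,0,1,2,0,0,4,2,0,0,5,1,1,2,3,2,0,2,2,2,3,1,1,0,0,0,0]
Step 16: delete x at [7, 10, 11, 30] -> counters=[1,0,0,0,0,0,1,7,0,0,0,1,0,0,4,2,0,0,5,1,1,2,3,2,0,2,2,2,3,1,0,0,0,0,0]
Step 17: insert yjm at [7, 21, 23, 28] -> counters=[1,0,0,0,0,0,1,8,0,0,0,1,0,0,4,2,0,0,5,1,1,3,3,3,0,2,2,2,4,1,0,0,0,0,0]
Final counters=[1,0,0,0,0,0,1,8,0,0,0,1,0,0,4,2,0,0,5,1,1,3,3,3,0,2,2,2,4,1,0,0,0,0,0] -> counters[0]=1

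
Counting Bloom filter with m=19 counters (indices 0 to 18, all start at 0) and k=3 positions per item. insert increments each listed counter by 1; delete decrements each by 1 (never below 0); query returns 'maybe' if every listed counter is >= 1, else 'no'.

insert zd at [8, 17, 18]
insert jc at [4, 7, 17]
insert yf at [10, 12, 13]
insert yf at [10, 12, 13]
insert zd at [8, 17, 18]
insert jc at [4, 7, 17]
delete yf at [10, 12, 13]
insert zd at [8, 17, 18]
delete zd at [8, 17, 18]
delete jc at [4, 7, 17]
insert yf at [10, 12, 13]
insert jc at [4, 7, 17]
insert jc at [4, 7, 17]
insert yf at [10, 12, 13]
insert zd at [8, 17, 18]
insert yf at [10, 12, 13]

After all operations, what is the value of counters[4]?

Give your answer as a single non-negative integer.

Answer: 3

Derivation:
Step 1: insert zd at [8, 17, 18] -> counters=[0,0,0,0,0,0,0,0,1,0,0,0,0,0,0,0,0,1,1]
Step 2: insert jc at [4, 7, 17] -> counters=[0,0,0,0,1,0,0,1,1,0,0,0,0,0,0,0,0,2,1]
Step 3: insert yf at [10, 12, 13] -> counters=[0,0,0,0,1,0,0,1,1,0,1,0,1,1,0,0,0,2,1]
Step 4: insert yf at [10, 12, 13] -> counters=[0,0,0,0,1,0,0,1,1,0,2,0,2,2,0,0,0,2,1]
Step 5: insert zd at [8, 17, 18] -> counters=[0,0,0,0,1,0,0,1,2,0,2,0,2,2,0,0,0,3,2]
Step 6: insert jc at [4, 7, 17] -> counters=[0,0,0,0,2,0,0,2,2,0,2,0,2,2,0,0,0,4,2]
Step 7: delete yf at [10, 12, 13] -> counters=[0,0,0,0,2,0,0,2,2,0,1,0,1,1,0,0,0,4,2]
Step 8: insert zd at [8, 17, 18] -> counters=[0,0,0,0,2,0,0,2,3,0,1,0,1,1,0,0,0,5,3]
Step 9: delete zd at [8, 17, 18] -> counters=[0,0,0,0,2,0,0,2,2,0,1,0,1,1,0,0,0,4,2]
Step 10: delete jc at [4, 7, 17] -> counters=[0,0,0,0,1,0,0,1,2,0,1,0,1,1,0,0,0,3,2]
Step 11: insert yf at [10, 12, 13] -> counters=[0,0,0,0,1,0,0,1,2,0,2,0,2,2,0,0,0,3,2]
Step 12: insert jc at [4, 7, 17] -> counters=[0,0,0,0,2,0,0,2,2,0,2,0,2,2,0,0,0,4,2]
Step 13: insert jc at [4, 7, 17] -> counters=[0,0,0,0,3,0,0,3,2,0,2,0,2,2,0,0,0,5,2]
Step 14: insert yf at [10, 12, 13] -> counters=[0,0,0,0,3,0,0,3,2,0,3,0,3,3,0,0,0,5,2]
Step 15: insert zd at [8, 17, 18] -> counters=[0,0,0,0,3,0,0,3,3,0,3,0,3,3,0,0,0,6,3]
Step 16: insert yf at [10, 12, 13] -> counters=[0,0,0,0,3,0,0,3,3,0,4,0,4,4,0,0,0,6,3]
Final counters=[0,0,0,0,3,0,0,3,3,0,4,0,4,4,0,0,0,6,3] -> counters[4]=3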